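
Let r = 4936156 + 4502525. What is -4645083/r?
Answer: -1548361/3146227 ≈ -0.49213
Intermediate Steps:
r = 9438681
-4645083/r = -4645083/9438681 = -4645083*1/9438681 = -1548361/3146227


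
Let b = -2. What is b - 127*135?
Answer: -17147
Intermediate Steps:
b - 127*135 = -2 - 127*135 = -2 - 17145 = -17147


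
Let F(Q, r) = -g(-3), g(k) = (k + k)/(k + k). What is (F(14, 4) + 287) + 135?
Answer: 421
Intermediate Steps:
g(k) = 1 (g(k) = (2*k)/((2*k)) = (2*k)*(1/(2*k)) = 1)
F(Q, r) = -1 (F(Q, r) = -1*1 = -1)
(F(14, 4) + 287) + 135 = (-1 + 287) + 135 = 286 + 135 = 421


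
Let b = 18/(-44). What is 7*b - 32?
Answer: -767/22 ≈ -34.864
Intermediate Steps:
b = -9/22 (b = 18*(-1/44) = -9/22 ≈ -0.40909)
7*b - 32 = 7*(-9/22) - 32 = -63/22 - 32 = -767/22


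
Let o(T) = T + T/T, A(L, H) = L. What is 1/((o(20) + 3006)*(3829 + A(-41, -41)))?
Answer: 1/11466276 ≈ 8.7212e-8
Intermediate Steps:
o(T) = 1 + T (o(T) = T + 1 = 1 + T)
1/((o(20) + 3006)*(3829 + A(-41, -41))) = 1/(((1 + 20) + 3006)*(3829 - 41)) = 1/((21 + 3006)*3788) = 1/(3027*3788) = 1/11466276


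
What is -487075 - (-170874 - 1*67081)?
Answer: -249120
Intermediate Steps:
-487075 - (-170874 - 1*67081) = -487075 - (-170874 - 67081) = -487075 - 1*(-237955) = -487075 + 237955 = -249120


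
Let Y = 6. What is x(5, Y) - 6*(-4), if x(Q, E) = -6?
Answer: 18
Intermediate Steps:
x(5, Y) - 6*(-4) = -6 - 6*(-4) = -6 + 24 = 18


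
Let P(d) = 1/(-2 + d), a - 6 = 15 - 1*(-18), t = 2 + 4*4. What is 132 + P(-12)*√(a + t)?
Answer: 132 - √57/14 ≈ 131.46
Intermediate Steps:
t = 18 (t = 2 + 16 = 18)
a = 39 (a = 6 + (15 - 1*(-18)) = 6 + (15 + 18) = 6 + 33 = 39)
132 + P(-12)*√(a + t) = 132 + √(39 + 18)/(-2 - 12) = 132 + √57/(-14) = 132 - √57/14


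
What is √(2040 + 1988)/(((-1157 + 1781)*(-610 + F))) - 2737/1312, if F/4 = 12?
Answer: -2737/1312 - √1007/175344 ≈ -2.0863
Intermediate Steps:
F = 48 (F = 4*12 = 48)
√(2040 + 1988)/(((-1157 + 1781)*(-610 + F))) - 2737/1312 = √(2040 + 1988)/(((-1157 + 1781)*(-610 + 48))) - 2737/1312 = √4028/((624*(-562))) - 2737*1/1312 = (2*√1007)/(-350688) - 2737/1312 = (2*√1007)*(-1/350688) - 2737/1312 = -√1007/175344 - 2737/1312 = -2737/1312 - √1007/175344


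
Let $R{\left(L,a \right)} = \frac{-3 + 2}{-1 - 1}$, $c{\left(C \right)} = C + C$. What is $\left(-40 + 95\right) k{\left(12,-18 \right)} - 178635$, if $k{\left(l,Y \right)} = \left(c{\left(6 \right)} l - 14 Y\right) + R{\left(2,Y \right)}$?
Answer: $- \frac{313655}{2} \approx -1.5683 \cdot 10^{5}$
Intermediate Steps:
$c{\left(C \right)} = 2 C$
$R{\left(L,a \right)} = \frac{1}{2}$ ($R{\left(L,a \right)} = - \frac{1}{-2} = \left(-1\right) \left(- \frac{1}{2}\right) = \frac{1}{2}$)
$k{\left(l,Y \right)} = \frac{1}{2} - 14 Y + 12 l$ ($k{\left(l,Y \right)} = \left(2 \cdot 6 l - 14 Y\right) + \frac{1}{2} = \left(12 l - 14 Y\right) + \frac{1}{2} = \left(- 14 Y + 12 l\right) + \frac{1}{2} = \frac{1}{2} - 14 Y + 12 l$)
$\left(-40 + 95\right) k{\left(12,-18 \right)} - 178635 = \left(-40 + 95\right) \left(\frac{1}{2} - -252 + 12 \cdot 12\right) - 178635 = 55 \left(\frac{1}{2} + 252 + 144\right) - 178635 = 55 \cdot \frac{793}{2} - 178635 = \frac{43615}{2} - 178635 = - \frac{313655}{2}$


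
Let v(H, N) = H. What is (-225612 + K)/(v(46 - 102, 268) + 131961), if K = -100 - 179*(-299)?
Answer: -172191/131905 ≈ -1.3054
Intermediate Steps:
K = 53421 (K = -100 + 53521 = 53421)
(-225612 + K)/(v(46 - 102, 268) + 131961) = (-225612 + 53421)/((46 - 102) + 131961) = -172191/(-56 + 131961) = -172191/131905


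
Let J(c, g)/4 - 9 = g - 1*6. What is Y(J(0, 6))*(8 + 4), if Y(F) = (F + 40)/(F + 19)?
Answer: 912/55 ≈ 16.582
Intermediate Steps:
J(c, g) = 12 + 4*g (J(c, g) = 36 + 4*(g - 1*6) = 36 + 4*(g - 6) = 36 + 4*(-6 + g) = 36 + (-24 + 4*g) = 12 + 4*g)
Y(F) = (40 + F)/(19 + F)
Y(J(0, 6))*(8 + 4) = ((40 + (12 + 4*6))/(19 + (12 + 4*6)))*(8 + 4) = ((40 + (12 + 24))/(19 + (12 + 24)))*12 = ((40 + 36)/(19 + 36))*12 = (76/55)*12 = 912/55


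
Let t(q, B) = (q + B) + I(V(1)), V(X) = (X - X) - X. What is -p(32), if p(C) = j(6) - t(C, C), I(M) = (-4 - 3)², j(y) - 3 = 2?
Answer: 108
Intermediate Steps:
j(y) = 5 (j(y) = 3 + 2 = 5)
V(X) = -X (V(X) = 0 - X = -X)
I(M) = 49 (I(M) = (-7)² = 49)
t(q, B) = 49 + B + q (t(q, B) = (q + B) + 49 = (B + q) + 49 = 49 + B + q)
p(C) = -44 - 2*C (p(C) = 5 - (49 + C + C) = 5 - (49 + 2*C) = 5 + (-49 - 2*C) = -44 - 2*C)
-p(32) = -(-44 - 2*32) = -(-44 - 64) = -1*(-108) = 108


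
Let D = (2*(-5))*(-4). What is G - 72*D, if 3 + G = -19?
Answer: -2902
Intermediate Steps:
G = -22 (G = -3 - 19 = -22)
D = 40 (D = -10*(-4) = 40)
G - 72*D = -22 - 72*40 = -22 - 2880 = -2902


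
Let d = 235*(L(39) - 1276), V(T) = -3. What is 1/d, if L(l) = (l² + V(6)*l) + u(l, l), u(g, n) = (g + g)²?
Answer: 1/1459820 ≈ 6.8502e-7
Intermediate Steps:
u(g, n) = 4*g² (u(g, n) = (2*g)² = 4*g²)
L(l) = -3*l + 5*l² (L(l) = (l² - 3*l) + 4*l² = -3*l + 5*l²)
d = 1459820 (d = 235*(39*(-3 + 5*39) - 1276) = 235*(39*(-3 + 195) - 1276) = 235*(39*192 - 1276) = 235*(7488 - 1276) = 235*6212 = 1459820)
1/d = 1/1459820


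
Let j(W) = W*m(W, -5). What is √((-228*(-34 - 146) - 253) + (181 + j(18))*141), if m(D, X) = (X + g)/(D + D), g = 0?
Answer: √263822/2 ≈ 256.82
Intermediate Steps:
m(D, X) = X/(2*D) (m(D, X) = (X + 0)/(D + D) = X/((2*D)) = X*(1/(2*D)) = X/(2*D))
j(W) = -5/2 (j(W) = W*((½)*(-5)/W) = W*(-5/(2*W)) = -5/2)
√((-228*(-34 - 146) - 253) + (181 + j(18))*141) = √((-228*(-34 - 146) - 253) + (181 - 5/2)*141) = √((-228*(-180) - 253) + (357/2)*141) = √((41040 - 253) + 50337/2) = √(40787 + 50337/2) = √(131911/2) = √263822/2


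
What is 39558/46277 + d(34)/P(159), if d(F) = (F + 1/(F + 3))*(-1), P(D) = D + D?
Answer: 407176685/544495182 ≈ 0.74781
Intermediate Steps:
P(D) = 2*D
d(F) = -F - 1/(3 + F) (d(F) = (F + 1/(3 + F))*(-1) = -F - 1/(3 + F))
39558/46277 + d(34)/P(159) = 39558/46277 + ((-1 - 1*34**2 - 3*34)/(3 + 34))/((2*159)) = 39558*(1/46277) + ((-1 - 1*1156 - 102)/37)/318 = 39558/46277 + ((-1 - 1156 - 102)/37)*(1/318) = 39558/46277 + ((1/37)*(-1259))*(1/318) = 39558/46277 - 1259/37*1/318 = 39558/46277 - 1259/11766 = 407176685/544495182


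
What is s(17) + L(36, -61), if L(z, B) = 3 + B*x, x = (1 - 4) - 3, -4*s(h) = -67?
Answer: 1543/4 ≈ 385.75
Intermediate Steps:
s(h) = 67/4 (s(h) = -1/4*(-67) = 67/4)
x = -6 (x = -3 - 3 = -6)
L(z, B) = 3 - 6*B (L(z, B) = 3 + B*(-6) = 3 - 6*B)
s(17) + L(36, -61) = 67/4 + (3 - 6*(-61)) = 67/4 + (3 + 366) = 67/4 + 369 = 1543/4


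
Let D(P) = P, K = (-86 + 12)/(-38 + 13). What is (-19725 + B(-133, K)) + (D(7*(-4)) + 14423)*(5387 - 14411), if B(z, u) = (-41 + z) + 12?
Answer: -129920367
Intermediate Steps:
K = 74/25 (K = -74/(-25) = -74*(-1/25) = 74/25 ≈ 2.9600)
B(z, u) = -29 + z
(-19725 + B(-133, K)) + (D(7*(-4)) + 14423)*(5387 - 14411) = (-19725 + (-29 - 133)) + (7*(-4) + 14423)*(5387 - 14411) = (-19725 - 162) + (-28 + 14423)*(-9024) = -19887 + 14395*(-9024) = -19887 - 129900480 = -129920367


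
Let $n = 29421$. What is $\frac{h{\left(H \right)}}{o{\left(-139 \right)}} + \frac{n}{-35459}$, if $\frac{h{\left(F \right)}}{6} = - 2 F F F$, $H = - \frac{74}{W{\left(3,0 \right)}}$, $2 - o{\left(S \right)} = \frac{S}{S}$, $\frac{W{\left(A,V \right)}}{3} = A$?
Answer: $\frac{57468201961}{8616537} \approx 6669.5$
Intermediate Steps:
$W{\left(A,V \right)} = 3 A$
$o{\left(S \right)} = 1$ ($o{\left(S \right)} = 2 - \frac{S}{S} = 2 - 1 = 1$)
$H = - \frac{74}{9}$ ($H = - \frac{74}{3 \cdot 3} = - \frac{74}{9} \approx -8.2222$)
$h{\left(F \right)} = - 12 F^{3}$ ($h{\left(F \right)} = 6 - 2 F F F = 6 - 2 F^{2} F = 6 \left(- 2 F^{3}\right) = - 12 F^{3}$)
$\frac{h{\left(H \right)}}{o{\left(-139 \right)}} + \frac{n}{-35459} = \frac{\left(-12\right) \left(- \frac{74}{9}\right)^{3}}{1} + \frac{29421}{-35459} = \left(-12\right) \left(- \frac{405224}{729}\right) 1 + 29421 \left(- \frac{1}{35459}\right) = \frac{1620896}{243} \cdot 1 - \frac{29421}{35459} = \frac{1620896}{243} - \frac{29421}{35459} = \frac{57468201961}{8616537}$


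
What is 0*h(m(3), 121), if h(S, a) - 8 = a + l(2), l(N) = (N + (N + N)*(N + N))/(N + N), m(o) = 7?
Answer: 0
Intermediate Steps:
l(N) = (N + 4*N**2)/(2*N) (l(N) = (N + (2*N)*(2*N))/((2*N)) = (N + 4*N**2)*(1/(2*N)) = (N + 4*N**2)/(2*N))
h(S, a) = 25/2 + a (h(S, a) = 8 + (a + (1/2 + 2*2)) = 8 + (a + (1/2 + 4)) = 8 + (a + 9/2) = 8 + (9/2 + a) = 25/2 + a)
0*h(m(3), 121) = 0*(25/2 + 121) = 0*(267/2) = 0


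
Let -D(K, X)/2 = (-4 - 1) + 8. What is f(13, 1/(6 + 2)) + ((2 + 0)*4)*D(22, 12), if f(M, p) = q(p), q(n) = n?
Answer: -383/8 ≈ -47.875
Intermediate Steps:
f(M, p) = p
D(K, X) = -6 (D(K, X) = -2*((-4 - 1) + 8) = -2*(-5 + 8) = -2*3 = -6)
f(13, 1/(6 + 2)) + ((2 + 0)*4)*D(22, 12) = 1/(6 + 2) + ((2 + 0)*4)*(-6) = 1/8 + (2*4)*(-6) = ⅛ + 8*(-6) = ⅛ - 48 = -383/8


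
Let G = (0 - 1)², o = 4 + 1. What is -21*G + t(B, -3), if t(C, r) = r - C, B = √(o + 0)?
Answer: -24 - √5 ≈ -26.236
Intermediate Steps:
o = 5
G = 1 (G = (-1)² = 1)
B = √5 (B = √(5 + 0) = √5 ≈ 2.2361)
-21*G + t(B, -3) = -21*1 + (-3 - √5) = -21 + (-3 - √5) = -24 - √5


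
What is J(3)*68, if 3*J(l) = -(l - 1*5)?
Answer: 136/3 ≈ 45.333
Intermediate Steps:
J(l) = 5/3 - l/3 (J(l) = (-(l - 1*5))/3 = (-(l - 5))/3 = (-(-5 + l))/3 = (5 - l)/3 = 5/3 - l/3)
J(3)*68 = (5/3 - ⅓*3)*68 = (5/3 - 1)*68 = (⅔)*68 = 136/3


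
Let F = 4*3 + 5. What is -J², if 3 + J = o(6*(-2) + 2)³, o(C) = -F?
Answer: -24167056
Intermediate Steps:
F = 17 (F = 12 + 5 = 17)
o(C) = -17 (o(C) = -1*17 = -17)
J = -4916 (J = -3 + (-17)³ = -3 - 4913 = -4916)
-J² = -1*(-4916)² = -1*24167056 = -24167056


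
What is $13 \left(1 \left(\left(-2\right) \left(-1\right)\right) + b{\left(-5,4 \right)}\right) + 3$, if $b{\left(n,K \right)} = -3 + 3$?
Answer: $29$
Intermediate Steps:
$b{\left(n,K \right)} = 0$
$13 \left(1 \left(\left(-2\right) \left(-1\right)\right) + b{\left(-5,4 \right)}\right) + 3 = 13 \left(1 \left(\left(-2\right) \left(-1\right)\right) + 0\right) + 3 = 13 \left(1 \cdot 2 + 0\right) + 3 = 13 \left(2 + 0\right) + 3 = 13 \cdot 2 + 3 = 26 + 3 = 29$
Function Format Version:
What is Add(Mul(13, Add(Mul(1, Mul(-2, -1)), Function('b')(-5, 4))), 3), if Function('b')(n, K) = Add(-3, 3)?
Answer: 29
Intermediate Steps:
Function('b')(n, K) = 0
Add(Mul(13, Add(Mul(1, Mul(-2, -1)), Function('b')(-5, 4))), 3) = Add(Mul(13, Add(Mul(1, Mul(-2, -1)), 0)), 3) = Add(Mul(13, Add(Mul(1, 2), 0)), 3) = Add(Mul(13, Add(2, 0)), 3) = Add(Mul(13, 2), 3) = Add(26, 3) = 29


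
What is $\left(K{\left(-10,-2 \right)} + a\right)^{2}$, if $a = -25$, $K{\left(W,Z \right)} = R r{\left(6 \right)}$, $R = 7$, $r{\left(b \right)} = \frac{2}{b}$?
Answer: $\frac{4624}{9} \approx 513.78$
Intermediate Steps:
$K{\left(W,Z \right)} = \frac{7}{3}$ ($K{\left(W,Z \right)} = 7 \cdot \frac{2}{6} = 7 \cdot 2 \cdot \frac{1}{6} = 7 \cdot \frac{1}{3} = \frac{7}{3}$)
$\left(K{\left(-10,-2 \right)} + a\right)^{2} = \left(\frac{7}{3} - 25\right)^{2} = \left(- \frac{68}{3}\right)^{2} = \frac{4624}{9}$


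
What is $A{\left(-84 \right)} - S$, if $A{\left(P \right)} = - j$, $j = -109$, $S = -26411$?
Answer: $26520$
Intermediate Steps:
$A{\left(P \right)} = 109$ ($A{\left(P \right)} = \left(-1\right) \left(-109\right) = 109$)
$A{\left(-84 \right)} - S = 109 - -26411 = 109 + 26411 = 26520$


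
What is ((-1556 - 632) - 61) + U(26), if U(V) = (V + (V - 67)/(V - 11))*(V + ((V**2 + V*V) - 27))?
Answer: 437764/15 ≈ 29184.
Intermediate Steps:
U(V) = (V + (-67 + V)/(-11 + V))*(-27 + V + 2*V**2) (U(V) = (V + (-67 + V)/(-11 + V))*(V + ((V**2 + V**2) - 27)) = (V + (-67 + V)/(-11 + V))*(V + (2*V**2 - 27)) = (V + (-67 + V)/(-11 + V))*(V + (-27 + 2*V**2)) = (V + (-67 + V)/(-11 + V))*(-27 + V + 2*V**2))
((-1556 - 632) - 61) + U(26) = ((-1556 - 632) - 61) + (1809 - 171*26**2 - 19*26**3 + 2*26**4 + 203*26)/(-11 + 26) = (-2188 - 61) + (1809 - 171*676 - 19*17576 + 2*456976 + 5278)/15 = -2249 + (1809 - 115596 - 333944 + 913952 + 5278)/15 = -2249 + (1/15)*471499 = -2249 + 471499/15 = 437764/15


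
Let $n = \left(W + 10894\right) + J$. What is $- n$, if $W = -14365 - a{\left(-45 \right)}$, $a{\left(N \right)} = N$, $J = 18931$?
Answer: $-15505$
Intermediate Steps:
$W = -14320$ ($W = -14365 - -45 = -14365 + 45 = -14320$)
$n = 15505$ ($n = \left(-14320 + 10894\right) + 18931 = -3426 + 18931 = 15505$)
$- n = \left(-1\right) 15505 = -15505$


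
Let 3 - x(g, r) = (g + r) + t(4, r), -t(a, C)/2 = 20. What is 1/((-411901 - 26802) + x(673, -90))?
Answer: -1/439243 ≈ -2.2766e-6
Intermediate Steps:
t(a, C) = -40 (t(a, C) = -2*20 = -40)
x(g, r) = 43 - g - r (x(g, r) = 3 - ((g + r) - 40) = 3 - (-40 + g + r) = 3 + (40 - g - r) = 43 - g - r)
1/((-411901 - 26802) + x(673, -90)) = 1/((-411901 - 26802) + (43 - 1*673 - 1*(-90))) = 1/(-438703 + (43 - 673 + 90)) = 1/(-438703 - 540) = 1/(-439243) = -1/439243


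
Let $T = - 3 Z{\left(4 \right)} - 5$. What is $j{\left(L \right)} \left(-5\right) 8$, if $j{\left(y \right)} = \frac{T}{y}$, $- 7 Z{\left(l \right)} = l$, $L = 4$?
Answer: $\frac{230}{7} \approx 32.857$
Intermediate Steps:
$Z{\left(l \right)} = - \frac{l}{7}$
$T = - \frac{23}{7}$ ($T = - 3 \left(\left(- \frac{1}{7}\right) 4\right) - 5 = \left(-3\right) \left(- \frac{4}{7}\right) - 5 = \frac{12}{7} - 5 = - \frac{23}{7} \approx -3.2857$)
$j{\left(y \right)} = - \frac{23}{7 y}$
$j{\left(L \right)} \left(-5\right) 8 = - \frac{23}{7 \cdot 4} \left(-5\right) 8 = \left(- \frac{23}{7}\right) \frac{1}{4} \left(-5\right) 8 = \left(- \frac{23}{28}\right) \left(-5\right) 8 = \frac{115}{28} \cdot 8 = \frac{230}{7}$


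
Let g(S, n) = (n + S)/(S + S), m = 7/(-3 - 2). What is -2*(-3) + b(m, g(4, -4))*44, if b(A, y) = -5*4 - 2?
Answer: -962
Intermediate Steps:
m = -7/5 (m = 7/(-5) = 7*(-1/5) = -7/5 ≈ -1.4000)
g(S, n) = (S + n)/(2*S) (g(S, n) = (S + n)/((2*S)) = (S + n)*(1/(2*S)) = (S + n)/(2*S))
b(A, y) = -22 (b(A, y) = -20 - 2 = -22)
-2*(-3) + b(m, g(4, -4))*44 = -2*(-3) - 22*44 = 6 - 968 = -962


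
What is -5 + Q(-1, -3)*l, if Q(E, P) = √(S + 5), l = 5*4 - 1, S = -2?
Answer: -5 + 19*√3 ≈ 27.909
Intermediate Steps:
l = 19 (l = 20 - 1 = 19)
Q(E, P) = √3 (Q(E, P) = √(-2 + 5) = √3)
-5 + Q(-1, -3)*l = -5 + √3*19 = -5 + 19*√3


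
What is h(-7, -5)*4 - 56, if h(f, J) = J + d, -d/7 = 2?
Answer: -132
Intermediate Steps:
d = -14 (d = -7*2 = -14)
h(f, J) = -14 + J (h(f, J) = J - 14 = -14 + J)
h(-7, -5)*4 - 56 = (-14 - 5)*4 - 56 = -19*4 - 56 = -76 - 56 = -132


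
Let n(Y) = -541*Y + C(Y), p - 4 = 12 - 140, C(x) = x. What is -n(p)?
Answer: -66960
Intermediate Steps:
p = -124 (p = 4 + (12 - 140) = 4 - 128 = -124)
n(Y) = -540*Y (n(Y) = -541*Y + Y = -540*Y)
-n(p) = -(-540)*(-124) = -1*66960 = -66960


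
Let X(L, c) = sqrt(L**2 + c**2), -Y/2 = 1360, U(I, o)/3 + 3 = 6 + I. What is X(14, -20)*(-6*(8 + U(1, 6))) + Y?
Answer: -2720 - 240*sqrt(149) ≈ -5649.6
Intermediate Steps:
U(I, o) = 9 + 3*I (U(I, o) = -9 + 3*(6 + I) = -9 + (18 + 3*I) = 9 + 3*I)
Y = -2720 (Y = -2*1360 = -2720)
X(14, -20)*(-6*(8 + U(1, 6))) + Y = sqrt(14**2 + (-20)**2)*(-6*(8 + (9 + 3*1))) - 2720 = sqrt(196 + 400)*(-6*(8 + (9 + 3))) - 2720 = sqrt(596)*(-6*(8 + 12)) - 2720 = (2*sqrt(149))*(-6*20) - 2720 = (2*sqrt(149))*(-120) - 2720 = -240*sqrt(149) - 2720 = -2720 - 240*sqrt(149)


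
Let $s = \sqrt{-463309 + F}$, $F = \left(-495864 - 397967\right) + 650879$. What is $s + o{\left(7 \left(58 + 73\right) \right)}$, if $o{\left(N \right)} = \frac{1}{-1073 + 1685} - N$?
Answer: $- \frac{561203}{612} + i \sqrt{706261} \approx -917.0 + 840.39 i$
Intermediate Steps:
$F = -242952$ ($F = -893831 + 650879 = -242952$)
$o{\left(N \right)} = \frac{1}{612} - N$
$s = i \sqrt{706261}$ ($s = \sqrt{-463309 - 242952} = \sqrt{-706261} = i \sqrt{706261} \approx 840.39 i$)
$s + o{\left(7 \left(58 + 73\right) \right)} = i \sqrt{706261} + \left(\frac{1}{612} - 7 \left(58 + 73\right)\right) = i \sqrt{706261} + \left(\frac{1}{612} - 7 \cdot 131\right) = i \sqrt{706261} + \left(\frac{1}{612} - 917\right) = i \sqrt{706261} - \frac{561203}{612} = - \frac{561203}{612} + i \sqrt{706261}$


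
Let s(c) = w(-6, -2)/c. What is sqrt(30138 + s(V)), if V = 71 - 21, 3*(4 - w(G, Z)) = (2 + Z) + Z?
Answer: sqrt(6781071)/15 ≈ 173.60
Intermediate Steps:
w(G, Z) = 10/3 - 2*Z/3 (w(G, Z) = 4 - ((2 + Z) + Z)/3 = 4 - (2 + 2*Z)/3 = 4 + (-2/3 - 2*Z/3) = 10/3 - 2*Z/3)
V = 50 (V = 71 - 1*21 = 71 - 21 = 50)
s(c) = 14/(3*c) (s(c) = (10/3 - 2/3*(-2))/c = (10/3 + 4/3)/c = 14/(3*c))
sqrt(30138 + s(V)) = sqrt(30138 + (14/3)/50) = sqrt(30138 + (14/3)*(1/50)) = sqrt(30138 + 7/75) = sqrt(2260357/75) = sqrt(6781071)/15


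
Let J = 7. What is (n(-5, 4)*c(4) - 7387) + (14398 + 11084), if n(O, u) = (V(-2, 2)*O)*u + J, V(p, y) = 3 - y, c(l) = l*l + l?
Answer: 17835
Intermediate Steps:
c(l) = l + l**2 (c(l) = l**2 + l = l + l**2)
n(O, u) = 7 + O*u (n(O, u) = ((3 - 1*2)*O)*u + 7 = ((3 - 2)*O)*u + 7 = (1*O)*u + 7 = O*u + 7 = 7 + O*u)
(n(-5, 4)*c(4) - 7387) + (14398 + 11084) = ((7 - 5*4)*(4*(1 + 4)) - 7387) + (14398 + 11084) = ((7 - 20)*(4*5) - 7387) + 25482 = (-13*20 - 7387) + 25482 = (-260 - 7387) + 25482 = -7647 + 25482 = 17835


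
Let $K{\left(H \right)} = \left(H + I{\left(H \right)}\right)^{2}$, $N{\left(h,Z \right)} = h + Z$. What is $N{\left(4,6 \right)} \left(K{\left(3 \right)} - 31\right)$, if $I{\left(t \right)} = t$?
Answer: $50$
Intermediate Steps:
$N{\left(h,Z \right)} = Z + h$
$K{\left(H \right)} = 4 H^{2}$ ($K{\left(H \right)} = \left(H + H\right)^{2} = \left(2 H\right)^{2} = 4 H^{2}$)
$N{\left(4,6 \right)} \left(K{\left(3 \right)} - 31\right) = \left(6 + 4\right) \left(4 \cdot 3^{2} - 31\right) = 10 \left(4 \cdot 9 - 31\right) = 10 \left(36 - 31\right) = 10 \cdot 5 = 50$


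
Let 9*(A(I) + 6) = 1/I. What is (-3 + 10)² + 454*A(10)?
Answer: -120148/45 ≈ -2670.0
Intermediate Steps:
A(I) = -6 + 1/(9*I) (A(I) = -6 + (1/I)/9 = -6 + 1/(9*I))
(-3 + 10)² + 454*A(10) = (-3 + 10)² + 454*(-6 + (⅑)/10) = 7² + 454*(-6 + (⅑)*(⅒)) = 49 + 454*(-6 + 1/90) = 49 + 454*(-539/90) = 49 - 122353/45 = -120148/45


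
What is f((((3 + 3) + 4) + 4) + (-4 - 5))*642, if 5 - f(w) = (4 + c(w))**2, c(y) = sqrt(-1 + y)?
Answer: -19902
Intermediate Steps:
f(w) = 5 - (4 + sqrt(-1 + w))**2
f((((3 + 3) + 4) + 4) + (-4 - 5))*642 = (5 - (4 + sqrt(-1 + ((((3 + 3) + 4) + 4) + (-4 - 5))))**2)*642 = (5 - (4 + sqrt(-1 + (((6 + 4) + 4) - 9)))**2)*642 = (5 - (4 + sqrt(-1 + ((10 + 4) - 9)))**2)*642 = (5 - (4 + sqrt(-1 + (14 - 9)))**2)*642 = (5 - (4 + sqrt(-1 + 5))**2)*642 = (5 - (4 + sqrt(4))**2)*642 = (5 - (4 + 2)**2)*642 = (5 - 1*6**2)*642 = (5 - 1*36)*642 = (5 - 36)*642 = -31*642 = -19902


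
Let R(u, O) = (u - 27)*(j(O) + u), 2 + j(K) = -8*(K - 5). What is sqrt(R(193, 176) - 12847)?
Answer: I*sqrt(208229) ≈ 456.32*I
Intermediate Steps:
j(K) = 38 - 8*K (j(K) = -2 - 8*(K - 5) = -2 - 8*(-5 + K) = -2 + (40 - 8*K) = 38 - 8*K)
R(u, O) = (-27 + u)*(38 + u - 8*O) (R(u, O) = (u - 27)*((38 - 8*O) + u) = (-27 + u)*(38 + u - 8*O))
sqrt(R(193, 176) - 12847) = sqrt((-1026 + 193**2 + 11*193 + 216*176 - 8*176*193) - 12847) = sqrt((-1026 + 37249 + 2123 + 38016 - 271744) - 12847) = sqrt(-195382 - 12847) = sqrt(-208229) = I*sqrt(208229)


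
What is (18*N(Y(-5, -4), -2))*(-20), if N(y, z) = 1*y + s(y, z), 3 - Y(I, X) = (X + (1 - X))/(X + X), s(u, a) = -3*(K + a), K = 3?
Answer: -45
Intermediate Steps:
s(u, a) = -9 - 3*a (s(u, a) = -3*(3 + a) = -9 - 3*a)
Y(I, X) = 3 - 1/(2*X) (Y(I, X) = 3 - (X + (1 - X))/(X + X) = 3 - 1/(2*X))
N(y, z) = -9 + y - 3*z (N(y, z) = 1*y + (-9 - 3*z) = y + (-9 - 3*z) = -9 + y - 3*z)
(18*N(Y(-5, -4), -2))*(-20) = (18*(-9 + (3 - ½/(-4)) - 3*(-2)))*(-20) = (18*(-9 + (3 - ½*(-¼)) + 6))*(-20) = (18*(-9 + (3 + ⅛) + 6))*(-20) = (18*(-9 + 25/8 + 6))*(-20) = (18*(⅛))*(-20) = (9/4)*(-20) = -45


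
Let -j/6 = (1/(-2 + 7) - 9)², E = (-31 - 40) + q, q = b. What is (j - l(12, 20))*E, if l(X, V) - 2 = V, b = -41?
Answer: 1362592/25 ≈ 54504.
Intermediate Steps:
q = -41
l(X, V) = 2 + V
E = -112 (E = (-31 - 40) - 41 = -71 - 41 = -112)
j = -11616/25 (j = -6*(1/(-2 + 7) - 9)² = -6*(1/5 - 9)² = -6*(⅕ - 9)² = -6*(-44/5)² = -6*1936/25 = -11616/25 ≈ -464.64)
(j - l(12, 20))*E = (-11616/25 - (2 + 20))*(-112) = (-11616/25 - 1*22)*(-112) = (-11616/25 - 22)*(-112) = -12166/25*(-112) = 1362592/25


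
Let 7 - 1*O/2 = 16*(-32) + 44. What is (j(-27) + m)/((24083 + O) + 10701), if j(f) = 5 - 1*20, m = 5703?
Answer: 2844/17867 ≈ 0.15918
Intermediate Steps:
j(f) = -15 (j(f) = 5 - 20 = -15)
O = 950 (O = 14 - 2*(16*(-32) + 44) = 14 - 2*(-512 + 44) = 14 - 2*(-468) = 14 + 936 = 950)
(j(-27) + m)/((24083 + O) + 10701) = (-15 + 5703)/((24083 + 950) + 10701) = 5688/(25033 + 10701) = 5688/35734 = 5688*(1/35734) = 2844/17867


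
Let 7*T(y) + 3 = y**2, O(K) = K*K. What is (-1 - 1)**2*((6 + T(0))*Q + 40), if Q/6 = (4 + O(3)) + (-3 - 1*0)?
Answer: 10480/7 ≈ 1497.1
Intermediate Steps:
O(K) = K**2
T(y) = -3/7 + y**2/7
Q = 60 (Q = 6*((4 + 3**2) + (-3 - 1*0)) = 6*((4 + 9) + (-3 + 0)) = 6*(13 - 3) = 6*10 = 60)
(-1 - 1)**2*((6 + T(0))*Q + 40) = (-1 - 1)**2*((6 + (-3/7 + (1/7)*0**2))*60 + 40) = (-2)**2*((6 + (-3/7 + (1/7)*0))*60 + 40) = 4*((6 + (-3/7 + 0))*60 + 40) = 4*((6 - 3/7)*60 + 40) = 4*((39/7)*60 + 40) = 4*(2340/7 + 40) = 4*(2620/7) = 10480/7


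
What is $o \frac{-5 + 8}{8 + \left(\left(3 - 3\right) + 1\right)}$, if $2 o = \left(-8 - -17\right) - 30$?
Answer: $- \frac{7}{2} \approx -3.5$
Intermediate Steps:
$o = - \frac{21}{2}$ ($o = \frac{\left(-8 - -17\right) - 30}{2} = \frac{\left(-8 + 17\right) - 30}{2} = \frac{9 - 30}{2} = \frac{1}{2} \left(-21\right) = - \frac{21}{2} \approx -10.5$)
$o \frac{-5 + 8}{8 + \left(\left(3 - 3\right) + 1\right)} = - \frac{21 \frac{-5 + 8}{8 + \left(\left(3 - 3\right) + 1\right)}}{2} = - \frac{21 \frac{3}{8 + \left(0 + 1\right)}}{2} = - \frac{21 \frac{3}{8 + 1}}{2} = - \frac{21 \cdot \frac{3}{9}}{2} = - \frac{21 \cdot 3 \cdot \frac{1}{9}}{2} = \left(- \frac{21}{2}\right) \frac{1}{3} = - \frac{7}{2}$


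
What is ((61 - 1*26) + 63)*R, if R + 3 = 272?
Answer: 26362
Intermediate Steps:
R = 269 (R = -3 + 272 = 269)
((61 - 1*26) + 63)*R = ((61 - 1*26) + 63)*269 = ((61 - 26) + 63)*269 = (35 + 63)*269 = 98*269 = 26362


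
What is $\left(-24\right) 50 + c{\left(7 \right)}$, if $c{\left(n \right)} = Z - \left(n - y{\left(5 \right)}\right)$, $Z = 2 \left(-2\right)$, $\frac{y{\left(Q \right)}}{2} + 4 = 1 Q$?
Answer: $-1209$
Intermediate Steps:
$y{\left(Q \right)} = -8 + 2 Q$ ($y{\left(Q \right)} = -8 + 2 \cdot 1 Q = -8 + 2 Q$)
$Z = -4$
$c{\left(n \right)} = -2 - n$ ($c{\left(n \right)} = -4 - \left(-2 + n\right) = -2 - n$)
$\left(-24\right) 50 + c{\left(7 \right)} = \left(-24\right) 50 - 9 = -1200 - 9 = -1209$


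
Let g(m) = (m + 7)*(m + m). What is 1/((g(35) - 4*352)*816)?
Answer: 1/1250112 ≈ 7.9993e-7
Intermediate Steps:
g(m) = 2*m*(7 + m) (g(m) = (7 + m)*(2*m) = 2*m*(7 + m))
1/((g(35) - 4*352)*816) = 1/((2*35*(7 + 35) - 4*352)*816) = 1/((2*35*42 - 1408)*816) = 1/((2940 - 1408)*816) = 1/(1532*816) = 1/1250112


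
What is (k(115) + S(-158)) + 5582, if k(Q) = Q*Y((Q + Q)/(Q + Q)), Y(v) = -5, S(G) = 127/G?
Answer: 790979/158 ≈ 5006.2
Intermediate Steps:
k(Q) = -5*Q (k(Q) = Q*(-5) = -5*Q)
(k(115) + S(-158)) + 5582 = (-5*115 + 127/(-158)) + 5582 = (-575 + 127*(-1/158)) + 5582 = (-575 - 127/158) + 5582 = -90977/158 + 5582 = 790979/158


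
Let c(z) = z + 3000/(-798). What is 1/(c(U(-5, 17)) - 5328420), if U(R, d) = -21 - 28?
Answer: -133/708686877 ≈ -1.8767e-7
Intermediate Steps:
U(R, d) = -49
c(z) = -500/133 + z (c(z) = z + 3000*(-1/798) = z - 500/133 = -500/133 + z)
1/(c(U(-5, 17)) - 5328420) = 1/((-500/133 - 49) - 5328420) = 1/(-7017/133 - 5328420) = 1/(-708686877/133) = -133/708686877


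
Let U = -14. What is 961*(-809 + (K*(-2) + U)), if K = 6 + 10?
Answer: -821655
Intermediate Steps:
K = 16
961*(-809 + (K*(-2) + U)) = 961*(-809 + (16*(-2) - 14)) = 961*(-809 + (-32 - 14)) = 961*(-809 - 46) = 961*(-855) = -821655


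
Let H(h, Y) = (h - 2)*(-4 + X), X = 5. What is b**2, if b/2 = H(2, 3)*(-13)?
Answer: 0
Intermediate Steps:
H(h, Y) = -2 + h (H(h, Y) = (h - 2)*(-4 + 5) = (-2 + h)*1 = -2 + h)
b = 0 (b = 2*((-2 + 2)*(-13)) = 2*(0*(-13)) = 2*0 = 0)
b**2 = 0**2 = 0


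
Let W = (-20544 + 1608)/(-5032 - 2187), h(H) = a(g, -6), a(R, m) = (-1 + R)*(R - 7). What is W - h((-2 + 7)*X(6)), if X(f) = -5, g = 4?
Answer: 83907/7219 ≈ 11.623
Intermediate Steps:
a(R, m) = (-1 + R)*(-7 + R)
h(H) = -9 (h(H) = 7 + 4² - 8*4 = 7 + 16 - 32 = -9)
W = 18936/7219 (W = -18936/(-7219) = -18936*(-1/7219) = 18936/7219 ≈ 2.6231)
W - h((-2 + 7)*X(6)) = 18936/7219 - 1*(-9) = 18936/7219 + 9 = 83907/7219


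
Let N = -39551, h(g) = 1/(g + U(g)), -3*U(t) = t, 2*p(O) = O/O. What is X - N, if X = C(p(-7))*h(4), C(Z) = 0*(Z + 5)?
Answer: 39551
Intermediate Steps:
p(O) = 1/2 (p(O) = (O/O)/2 = (1/2)*1 = 1/2)
U(t) = -t/3
h(g) = 3/(2*g) (h(g) = 1/(g - g/3) = 1/(2*g/3) = 3/(2*g))
C(Z) = 0 (C(Z) = 0*(5 + Z) = 0)
X = 0 (X = 0*((3/2)/4) = 0*((3/2)*(1/4)) = 0*(3/8) = 0)
X - N = 0 - 1*(-39551) = 0 + 39551 = 39551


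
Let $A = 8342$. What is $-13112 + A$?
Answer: $-4770$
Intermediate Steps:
$-13112 + A = -13112 + 8342 = -4770$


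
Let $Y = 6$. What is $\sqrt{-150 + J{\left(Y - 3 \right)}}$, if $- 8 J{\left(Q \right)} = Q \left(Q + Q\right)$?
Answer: $\frac{i \sqrt{609}}{2} \approx 12.339 i$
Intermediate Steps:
$J{\left(Q \right)} = - \frac{Q^{2}}{4}$ ($J{\left(Q \right)} = - \frac{Q \left(Q + Q\right)}{8} = - \frac{Q 2 Q}{8} = - \frac{2 Q^{2}}{8} = - \frac{Q^{2}}{4}$)
$\sqrt{-150 + J{\left(Y - 3 \right)}} = \sqrt{-150 - \frac{\left(6 - 3\right)^{2}}{4}} = \sqrt{-150 - \frac{3^{2}}{4}} = \sqrt{-150 - \frac{9}{4}} = \sqrt{- \frac{609}{4}} = \frac{i \sqrt{609}}{2}$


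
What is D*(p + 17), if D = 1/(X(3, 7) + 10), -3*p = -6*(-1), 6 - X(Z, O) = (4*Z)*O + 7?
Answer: -1/5 ≈ -0.20000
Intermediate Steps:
X(Z, O) = -1 - 4*O*Z (X(Z, O) = 6 - ((4*Z)*O + 7) = 6 - (4*O*Z + 7) = 6 - (7 + 4*O*Z) = 6 + (-7 - 4*O*Z) = -1 - 4*O*Z)
p = -2 (p = -(-2)*(-1) = -1/3*6 = -2)
D = -1/75 (D = 1/((-1 - 4*7*3) + 10) = 1/((-1 - 84) + 10) = 1/(-85 + 10) = 1/(-75) = -1/75 ≈ -0.013333)
D*(p + 17) = -(-2 + 17)/75 = -1/75*15 = -1/5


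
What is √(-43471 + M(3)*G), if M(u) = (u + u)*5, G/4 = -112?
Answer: I*√56911 ≈ 238.56*I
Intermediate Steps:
G = -448 (G = 4*(-112) = -448)
M(u) = 10*u (M(u) = (2*u)*5 = 10*u)
√(-43471 + M(3)*G) = √(-43471 + (10*3)*(-448)) = √(-43471 + 30*(-448)) = √(-43471 - 13440) = √(-56911) = I*√56911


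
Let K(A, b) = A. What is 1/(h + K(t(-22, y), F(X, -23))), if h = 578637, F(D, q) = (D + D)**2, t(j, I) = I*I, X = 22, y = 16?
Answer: 1/578893 ≈ 1.7274e-6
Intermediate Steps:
t(j, I) = I**2
F(D, q) = 4*D**2 (F(D, q) = (2*D)**2 = 4*D**2)
1/(h + K(t(-22, y), F(X, -23))) = 1/(578637 + 16**2) = 1/(578637 + 256) = 1/578893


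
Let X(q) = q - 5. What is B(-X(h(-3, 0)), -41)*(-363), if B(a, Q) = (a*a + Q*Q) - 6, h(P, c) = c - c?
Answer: -617100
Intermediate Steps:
h(P, c) = 0
X(q) = -5 + q
B(a, Q) = -6 + Q² + a² (B(a, Q) = (a² + Q²) - 6 = (Q² + a²) - 6 = -6 + Q² + a²)
B(-X(h(-3, 0)), -41)*(-363) = (-6 + (-41)² + (-(-5 + 0))²)*(-363) = (-6 + 1681 + (-1*(-5))²)*(-363) = (-6 + 1681 + 5²)*(-363) = (-6 + 1681 + 25)*(-363) = 1700*(-363) = -617100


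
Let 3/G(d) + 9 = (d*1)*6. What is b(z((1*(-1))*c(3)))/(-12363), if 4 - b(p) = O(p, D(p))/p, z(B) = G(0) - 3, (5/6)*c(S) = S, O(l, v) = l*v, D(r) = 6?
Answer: 2/12363 ≈ 0.00016177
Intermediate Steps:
c(S) = 6*S/5
G(d) = 3/(-9 + 6*d) (G(d) = 3/(-9 + (d*1)*6) = 3/(-9 + d*6) = 3/(-9 + 6*d))
z(B) = -10/3 (z(B) = 1/(-3 + 2*0) - 3 = 1/(-3 + 0) - 3 = 1/(-3) - 3 = -⅓ - 3 = -10/3)
b(p) = -2 (b(p) = 4 - p*6/p = 4 - 6*p/p = 4 - 1*6 = 4 - 6 = -2)
b(z((1*(-1))*c(3)))/(-12363) = -2/(-12363) = -2*(-1/12363) = 2/12363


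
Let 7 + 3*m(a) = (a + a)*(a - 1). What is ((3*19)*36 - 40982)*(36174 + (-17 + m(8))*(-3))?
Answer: -1406151600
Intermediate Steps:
m(a) = -7/3 + 2*a*(-1 + a)/3 (m(a) = -7/3 + ((a + a)*(a - 1))/3 = -7/3 + ((2*a)*(-1 + a))/3 = -7/3 + (2*a*(-1 + a))/3 = -7/3 + 2*a*(-1 + a)/3)
((3*19)*36 - 40982)*(36174 + (-17 + m(8))*(-3)) = ((3*19)*36 - 40982)*(36174 + (-17 + (-7/3 - ⅔*8 + (⅔)*8²))*(-3)) = (57*36 - 40982)*(36174 + (-17 + (-7/3 - 16/3 + (⅔)*64))*(-3)) = (2052 - 40982)*(36174 + (-17 + (-7/3 - 16/3 + 128/3))*(-3)) = -38930*(36174 + (-17 + 35)*(-3)) = -38930*(36174 + 18*(-3)) = -38930*(36174 - 54) = -38930*36120 = -1406151600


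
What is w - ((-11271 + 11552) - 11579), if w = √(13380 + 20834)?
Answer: 11298 + √34214 ≈ 11483.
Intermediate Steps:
w = √34214 ≈ 184.97
w - ((-11271 + 11552) - 11579) = √34214 - ((-11271 + 11552) - 11579) = √34214 - (281 - 11579) = √34214 - 1*(-11298) = √34214 + 11298 = 11298 + √34214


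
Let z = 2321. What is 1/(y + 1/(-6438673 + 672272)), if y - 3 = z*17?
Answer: 5766401/227542183459 ≈ 2.5342e-5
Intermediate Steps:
y = 39460 (y = 3 + 2321*17 = 3 + 39457 = 39460)
1/(y + 1/(-6438673 + 672272)) = 1/(39460 + 1/(-6438673 + 672272)) = 1/(39460 + 1/(-5766401)) = 1/(39460 - 1/5766401) = 1/(227542183459/5766401) = 5766401/227542183459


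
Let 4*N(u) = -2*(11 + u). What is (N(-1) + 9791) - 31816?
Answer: -22030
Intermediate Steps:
N(u) = -11/2 - u/2 (N(u) = (-2*(11 + u))/4 = (-22 - 2*u)/4 = -11/2 - u/2)
(N(-1) + 9791) - 31816 = ((-11/2 - 1/2*(-1)) + 9791) - 31816 = ((-11/2 + 1/2) + 9791) - 31816 = (-5 + 9791) - 31816 = 9786 - 31816 = -22030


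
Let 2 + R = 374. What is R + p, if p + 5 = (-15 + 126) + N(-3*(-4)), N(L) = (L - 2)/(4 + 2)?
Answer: 1439/3 ≈ 479.67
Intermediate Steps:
R = 372 (R = -2 + 374 = 372)
N(L) = -⅓ + L/6 (N(L) = (-2 + L)/6 = (-2 + L)*(⅙) = -⅓ + L/6)
p = 323/3 (p = -5 + ((-15 + 126) + (-⅓ + (-3*(-4))/6)) = -5 + (111 + (-⅓ + (⅙)*12)) = -5 + (111 + (-⅓ + 2)) = -5 + (111 + 5/3) = -5 + 338/3 = 323/3 ≈ 107.67)
R + p = 372 + 323/3 = 1439/3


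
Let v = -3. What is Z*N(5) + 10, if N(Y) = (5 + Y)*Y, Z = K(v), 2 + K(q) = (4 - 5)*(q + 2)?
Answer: -40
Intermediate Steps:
K(q) = -4 - q (K(q) = -2 + (4 - 5)*(q + 2) = -2 - (2 + q) = -2 + (-2 - q) = -4 - q)
Z = -1 (Z = -4 - 1*(-3) = -4 + 3 = -1)
N(Y) = Y*(5 + Y)
Z*N(5) + 10 = -5*(5 + 5) + 10 = -5*10 + 10 = -1*50 + 10 = -50 + 10 = -40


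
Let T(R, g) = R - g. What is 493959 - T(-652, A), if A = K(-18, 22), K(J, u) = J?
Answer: 494593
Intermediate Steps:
A = -18
493959 - T(-652, A) = 493959 - (-652 - 1*(-18)) = 493959 - (-652 + 18) = 493959 - 1*(-634) = 493959 + 634 = 494593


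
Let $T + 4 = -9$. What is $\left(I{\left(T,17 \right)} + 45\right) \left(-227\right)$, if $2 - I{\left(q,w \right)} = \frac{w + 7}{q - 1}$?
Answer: $- \frac{77407}{7} \approx -11058.0$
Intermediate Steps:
$T = -13$ ($T = -4 - 9 = -13$)
$I{\left(q,w \right)} = 2 - \frac{7 + w}{-1 + q}$ ($I{\left(q,w \right)} = 2 - \frac{w + 7}{q - 1} = 2 - \frac{7 + w}{-1 + q}$)
$\left(I{\left(T,17 \right)} + 45\right) \left(-227\right) = \left(\frac{-9 - 17 + 2 \left(-13\right)}{-1 - 13} + 45\right) \left(-227\right) = \left(\frac{-9 - 17 - 26}{-14} + 45\right) \left(-227\right) = \left(\left(- \frac{1}{14}\right) \left(-52\right) + 45\right) \left(-227\right) = \left(\frac{26}{7} + 45\right) \left(-227\right) = \frac{341}{7} \left(-227\right) = - \frac{77407}{7}$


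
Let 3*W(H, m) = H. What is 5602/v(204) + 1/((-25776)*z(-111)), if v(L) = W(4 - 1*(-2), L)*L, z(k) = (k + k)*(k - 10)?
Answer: 161616512359/11770713504 ≈ 13.730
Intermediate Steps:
z(k) = 2*k*(-10 + k) (z(k) = (2*k)*(-10 + k) = 2*k*(-10 + k))
W(H, m) = H/3
v(L) = 2*L (v(L) = ((4 - 1*(-2))/3)*L = ((4 + 2)/3)*L = ((1/3)*6)*L = 2*L)
5602/v(204) + 1/((-25776)*z(-111)) = 5602/((2*204)) + 1/((-25776)*((2*(-111)*(-10 - 111)))) = 5602/408 - 1/(25776*(2*(-111)*(-121))) = 5602*(1/408) - 1/25776/26862 = 2801/204 - 1/25776*1/26862 = 2801/204 - 1/692394912 = 161616512359/11770713504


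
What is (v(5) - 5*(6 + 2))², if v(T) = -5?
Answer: 2025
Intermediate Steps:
(v(5) - 5*(6 + 2))² = (-5 - 5*(6 + 2))² = (-5 - 5*8)² = (-5 - 1*40)² = (-5 - 40)² = (-45)² = 2025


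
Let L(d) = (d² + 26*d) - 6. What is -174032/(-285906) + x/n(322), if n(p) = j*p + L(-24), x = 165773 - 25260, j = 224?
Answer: 26358346073/10303194522 ≈ 2.5583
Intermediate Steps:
x = 140513
L(d) = -6 + d² + 26*d
n(p) = -54 + 224*p (n(p) = 224*p + (-6 + (-24)² + 26*(-24)) = 224*p + (-6 + 576 - 624) = 224*p - 54 = -54 + 224*p)
-174032/(-285906) + x/n(322) = -174032/(-285906) + 140513/(-54 + 224*322) = -174032*(-1/285906) + 140513/(-54 + 72128) = 87016/142953 + 140513/72074 = 26358346073/10303194522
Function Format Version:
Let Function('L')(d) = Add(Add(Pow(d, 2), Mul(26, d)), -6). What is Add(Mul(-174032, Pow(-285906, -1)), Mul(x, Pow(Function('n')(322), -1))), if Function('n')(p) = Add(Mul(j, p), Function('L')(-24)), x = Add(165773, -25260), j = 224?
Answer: Rational(26358346073, 10303194522) ≈ 2.5583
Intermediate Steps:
x = 140513
Function('L')(d) = Add(-6, Pow(d, 2), Mul(26, d))
Function('n')(p) = Add(-54, Mul(224, p)) (Function('n')(p) = Add(Mul(224, p), Add(-6, Pow(-24, 2), Mul(26, -24))) = Add(Mul(224, p), Add(-6, 576, -624)) = Add(Mul(224, p), -54) = Add(-54, Mul(224, p)))
Add(Mul(-174032, Pow(-285906, -1)), Mul(x, Pow(Function('n')(322), -1))) = Add(Mul(-174032, Pow(-285906, -1)), Mul(140513, Pow(Add(-54, Mul(224, 322)), -1))) = Add(Mul(-174032, Rational(-1, 285906)), Mul(140513, Pow(Add(-54, 72128), -1))) = Add(Rational(87016, 142953), Mul(140513, Pow(72074, -1))) = Add(Rational(87016, 142953), Mul(140513, Rational(1, 72074))) = Add(Rational(87016, 142953), Rational(140513, 72074)) = Rational(26358346073, 10303194522)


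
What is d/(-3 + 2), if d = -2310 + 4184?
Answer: -1874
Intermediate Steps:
d = 1874
d/(-3 + 2) = 1874/(-3 + 2) = 1874/(-1) = 1874*(-1) = -1874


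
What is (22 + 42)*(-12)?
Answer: -768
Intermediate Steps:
(22 + 42)*(-12) = 64*(-12) = -768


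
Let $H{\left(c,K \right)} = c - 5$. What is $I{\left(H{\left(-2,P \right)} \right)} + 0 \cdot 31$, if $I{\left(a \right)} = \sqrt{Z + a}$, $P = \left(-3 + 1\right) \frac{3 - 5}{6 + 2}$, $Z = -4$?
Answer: $i \sqrt{11} \approx 3.3166 i$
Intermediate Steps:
$P = \frac{1}{2}$ ($P = - 2 \left(- \frac{2}{8}\right) = - 2 \left(\left(-2\right) \frac{1}{8}\right) = \left(-2\right) \left(- \frac{1}{4}\right) = \frac{1}{2} \approx 0.5$)
$H{\left(c,K \right)} = -5 + c$
$I{\left(a \right)} = \sqrt{-4 + a}$
$I{\left(H{\left(-2,P \right)} \right)} + 0 \cdot 31 = \sqrt{-4 - 7} + 0 \cdot 31 = \sqrt{-4 - 7} + 0 = \sqrt{-11} + 0 = i \sqrt{11} + 0 = i \sqrt{11}$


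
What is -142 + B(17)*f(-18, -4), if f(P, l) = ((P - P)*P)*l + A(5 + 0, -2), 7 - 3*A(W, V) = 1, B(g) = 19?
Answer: -104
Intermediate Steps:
A(W, V) = 2 (A(W, V) = 7/3 - ⅓*1 = 7/3 - ⅓ = 2)
f(P, l) = 2 (f(P, l) = ((P - P)*P)*l + 2 = (0*P)*l + 2 = 0*l + 2 = 0 + 2 = 2)
-142 + B(17)*f(-18, -4) = -142 + 19*2 = -142 + 38 = -104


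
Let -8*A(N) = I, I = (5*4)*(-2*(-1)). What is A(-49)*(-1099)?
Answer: 5495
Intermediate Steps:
I = 40 (I = 20*2 = 40)
A(N) = -5 (A(N) = -⅛*40 = -5)
A(-49)*(-1099) = -5*(-1099) = 5495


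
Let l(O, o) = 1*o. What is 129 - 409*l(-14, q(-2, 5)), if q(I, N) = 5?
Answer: -1916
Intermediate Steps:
l(O, o) = o
129 - 409*l(-14, q(-2, 5)) = 129 - 409*5 = 129 - 2045 = -1916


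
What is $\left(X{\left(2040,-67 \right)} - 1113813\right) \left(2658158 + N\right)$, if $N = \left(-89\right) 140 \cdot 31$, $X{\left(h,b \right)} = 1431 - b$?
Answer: $-2527066223870$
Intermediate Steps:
$N = -386260$ ($N = \left(-12460\right) 31 = -386260$)
$\left(X{\left(2040,-67 \right)} - 1113813\right) \left(2658158 + N\right) = \left(\left(1431 - -67\right) - 1113813\right) \left(2658158 - 386260\right) = \left(\left(1431 + 67\right) - 1113813\right) 2271898 = \left(1498 - 1113813\right) 2271898 = \left(-1112315\right) 2271898 = -2527066223870$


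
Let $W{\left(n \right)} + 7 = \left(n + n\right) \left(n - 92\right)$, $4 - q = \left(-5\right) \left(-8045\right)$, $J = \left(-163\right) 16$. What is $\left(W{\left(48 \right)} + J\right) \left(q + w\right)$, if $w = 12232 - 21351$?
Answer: $337436260$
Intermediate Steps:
$J = -2608$
$w = -9119$
$q = -40221$ ($q = 4 - \left(-5\right) \left(-8045\right) = 4 - 40225 = -40221$)
$W{\left(n \right)} = -7 + 2 n \left(-92 + n\right)$ ($W{\left(n \right)} = -7 + \left(n + n\right) \left(n - 92\right) = -7 + 2 n \left(-92 + n\right)$)
$\left(W{\left(48 \right)} + J\right) \left(q + w\right) = \left(\left(-7 - 8832 + 2 \cdot 48^{2}\right) - 2608\right) \left(-40221 - 9119\right) = \left(\left(-7 - 8832 + 2 \cdot 2304\right) - 2608\right) \left(-49340\right) = \left(\left(-7 - 8832 + 4608\right) - 2608\right) \left(-49340\right) = \left(-4231 - 2608\right) \left(-49340\right) = \left(-6839\right) \left(-49340\right) = 337436260$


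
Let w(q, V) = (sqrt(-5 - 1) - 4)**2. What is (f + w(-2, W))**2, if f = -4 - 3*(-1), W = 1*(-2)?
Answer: -303 - 144*I*sqrt(6) ≈ -303.0 - 352.73*I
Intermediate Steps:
W = -2
w(q, V) = (-4 + I*sqrt(6))**2 (w(q, V) = (sqrt(-6) - 4)**2 = (I*sqrt(6) - 4)**2 = (-4 + I*sqrt(6))**2)
f = -1 (f = -4 + 3 = -1)
(f + w(-2, W))**2 = (-1 + (4 - I*sqrt(6))**2)**2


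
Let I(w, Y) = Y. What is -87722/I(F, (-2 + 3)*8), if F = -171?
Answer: -43861/4 ≈ -10965.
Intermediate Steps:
-87722/I(F, (-2 + 3)*8) = -87722*1/(8*(-2 + 3)) = -87722/(1*8) = -87722/8 = -87722*1/8 = -43861/4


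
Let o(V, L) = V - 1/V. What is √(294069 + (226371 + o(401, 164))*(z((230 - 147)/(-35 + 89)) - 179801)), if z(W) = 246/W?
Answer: 3*I*√5014112322981273874/33283 ≈ 2.0183e+5*I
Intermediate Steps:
√(294069 + (226371 + o(401, 164))*(z((230 - 147)/(-35 + 89)) - 179801)) = √(294069 + (226371 + (401 - 1/401))*(246/(((230 - 147)/(-35 + 89))) - 179801)) = √(294069 + (226371 + (401 - 1*1/401))*(246/((83/54)) - 179801)) = √(294069 + (226371 + (401 - 1/401))*(246/((83*(1/54))) - 179801)) = √(294069 + (226371 + 160800/401)*(246/(83/54) - 179801)) = √(294069 + 90935571*(246*(54/83) - 179801)/401) = √(294069 + 90935571*(13284/83 - 179801)/401) = √(294069 + (90935571/401)*(-14910199/83)) = √(294069 - 1355867459788629/33283) = √(-1355857672290102/33283) = 3*I*√5014112322981273874/33283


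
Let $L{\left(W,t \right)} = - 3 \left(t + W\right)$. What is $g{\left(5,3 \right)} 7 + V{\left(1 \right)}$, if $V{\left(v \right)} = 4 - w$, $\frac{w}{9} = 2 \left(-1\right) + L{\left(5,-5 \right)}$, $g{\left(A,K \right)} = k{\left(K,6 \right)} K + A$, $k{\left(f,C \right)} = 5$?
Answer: $162$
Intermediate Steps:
$L{\left(W,t \right)} = - 3 W - 3 t$ ($L{\left(W,t \right)} = - 3 \left(W + t\right) = - 3 W - 3 t$)
$g{\left(A,K \right)} = A + 5 K$ ($g{\left(A,K \right)} = 5 K + A = A + 5 K$)
$w = -18$ ($w = 9 \left(2 \left(-1\right) - 0\right) = 9 \left(-2 + \left(-15 + 15\right)\right) = 9 \left(-2 + 0\right) = 9 \left(-2\right) = -18$)
$V{\left(v \right)} = 22$ ($V{\left(v \right)} = 4 - -18 = 4 + 18 = 22$)
$g{\left(5,3 \right)} 7 + V{\left(1 \right)} = \left(5 + 5 \cdot 3\right) 7 + 22 = \left(5 + 15\right) 7 + 22 = 20 \cdot 7 + 22 = 140 + 22 = 162$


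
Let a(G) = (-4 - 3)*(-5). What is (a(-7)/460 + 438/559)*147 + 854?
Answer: 50418235/51428 ≈ 980.37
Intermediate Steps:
a(G) = 35 (a(G) = -7*(-5) = 35)
(a(-7)/460 + 438/559)*147 + 854 = (35/460 + 438/559)*147 + 854 = (35*(1/460) + 438*(1/559))*147 + 854 = (7/92 + 438/559)*147 + 854 = (44209/51428)*147 + 854 = 6498723/51428 + 854 = 50418235/51428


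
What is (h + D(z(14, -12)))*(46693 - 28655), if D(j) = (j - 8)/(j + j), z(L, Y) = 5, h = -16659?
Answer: -1502502267/5 ≈ -3.0050e+8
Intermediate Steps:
D(j) = (-8 + j)/(2*j) (D(j) = (-8 + j)/((2*j)) = (-8 + j)*(1/(2*j)) = (-8 + j)/(2*j))
(h + D(z(14, -12)))*(46693 - 28655) = (-16659 + (½)*(-8 + 5)/5)*(46693 - 28655) = (-16659 + (½)*(⅕)*(-3))*18038 = (-16659 - 3/10)*18038 = -166593/10*18038 = -1502502267/5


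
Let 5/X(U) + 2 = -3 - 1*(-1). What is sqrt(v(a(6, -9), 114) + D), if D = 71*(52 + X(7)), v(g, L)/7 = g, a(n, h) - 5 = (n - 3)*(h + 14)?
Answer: sqrt(14973)/2 ≈ 61.182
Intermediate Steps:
X(U) = -5/4 (X(U) = 5/(-2 + (-3 - 1*(-1))) = 5/(-2 + (-3 + 1)) = 5/(-2 - 2) = 5/(-4) = 5*(-1/4) = -5/4)
a(n, h) = 5 + (-3 + n)*(14 + h) (a(n, h) = 5 + (n - 3)*(h + 14) = 5 + (-3 + n)*(14 + h))
v(g, L) = 7*g
D = 14413/4 (D = 71*(52 - 5/4) = 71*(203/4) = 14413/4 ≈ 3603.3)
sqrt(v(a(6, -9), 114) + D) = sqrt(7*(-37 - 3*(-9) + 14*6 - 9*6) + 14413/4) = sqrt(7*(-37 + 27 + 84 - 54) + 14413/4) = sqrt(7*20 + 14413/4) = sqrt(140 + 14413/4) = sqrt(14973/4) = sqrt(14973)/2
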